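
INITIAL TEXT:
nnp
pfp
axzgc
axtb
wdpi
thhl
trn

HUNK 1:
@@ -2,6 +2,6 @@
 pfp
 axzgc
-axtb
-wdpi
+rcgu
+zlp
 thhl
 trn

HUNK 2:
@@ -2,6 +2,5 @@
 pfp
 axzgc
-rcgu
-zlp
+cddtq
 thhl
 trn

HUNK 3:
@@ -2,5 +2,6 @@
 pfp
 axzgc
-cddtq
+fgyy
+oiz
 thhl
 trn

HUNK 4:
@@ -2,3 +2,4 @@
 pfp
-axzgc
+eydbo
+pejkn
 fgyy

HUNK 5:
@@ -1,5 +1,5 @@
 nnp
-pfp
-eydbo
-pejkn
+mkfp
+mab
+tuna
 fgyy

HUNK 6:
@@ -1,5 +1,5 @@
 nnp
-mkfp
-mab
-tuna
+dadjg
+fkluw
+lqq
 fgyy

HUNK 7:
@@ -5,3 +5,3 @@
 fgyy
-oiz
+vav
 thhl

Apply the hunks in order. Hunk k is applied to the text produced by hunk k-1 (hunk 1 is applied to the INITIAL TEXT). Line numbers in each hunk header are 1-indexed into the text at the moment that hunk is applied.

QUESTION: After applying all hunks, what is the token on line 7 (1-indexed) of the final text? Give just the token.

Answer: thhl

Derivation:
Hunk 1: at line 2 remove [axtb,wdpi] add [rcgu,zlp] -> 7 lines: nnp pfp axzgc rcgu zlp thhl trn
Hunk 2: at line 2 remove [rcgu,zlp] add [cddtq] -> 6 lines: nnp pfp axzgc cddtq thhl trn
Hunk 3: at line 2 remove [cddtq] add [fgyy,oiz] -> 7 lines: nnp pfp axzgc fgyy oiz thhl trn
Hunk 4: at line 2 remove [axzgc] add [eydbo,pejkn] -> 8 lines: nnp pfp eydbo pejkn fgyy oiz thhl trn
Hunk 5: at line 1 remove [pfp,eydbo,pejkn] add [mkfp,mab,tuna] -> 8 lines: nnp mkfp mab tuna fgyy oiz thhl trn
Hunk 6: at line 1 remove [mkfp,mab,tuna] add [dadjg,fkluw,lqq] -> 8 lines: nnp dadjg fkluw lqq fgyy oiz thhl trn
Hunk 7: at line 5 remove [oiz] add [vav] -> 8 lines: nnp dadjg fkluw lqq fgyy vav thhl trn
Final line 7: thhl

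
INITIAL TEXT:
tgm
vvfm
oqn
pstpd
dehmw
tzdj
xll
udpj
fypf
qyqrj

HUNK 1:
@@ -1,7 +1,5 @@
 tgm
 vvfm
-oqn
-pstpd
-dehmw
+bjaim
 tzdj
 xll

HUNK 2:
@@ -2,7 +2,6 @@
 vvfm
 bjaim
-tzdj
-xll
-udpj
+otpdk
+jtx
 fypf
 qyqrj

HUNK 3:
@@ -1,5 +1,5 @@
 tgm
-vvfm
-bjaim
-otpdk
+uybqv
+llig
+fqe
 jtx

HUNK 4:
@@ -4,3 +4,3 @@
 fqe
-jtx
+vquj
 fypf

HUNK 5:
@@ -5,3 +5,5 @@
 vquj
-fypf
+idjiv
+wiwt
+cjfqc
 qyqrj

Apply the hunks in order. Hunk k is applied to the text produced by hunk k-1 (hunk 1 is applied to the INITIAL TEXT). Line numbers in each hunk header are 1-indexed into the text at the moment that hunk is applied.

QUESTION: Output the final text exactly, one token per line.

Answer: tgm
uybqv
llig
fqe
vquj
idjiv
wiwt
cjfqc
qyqrj

Derivation:
Hunk 1: at line 1 remove [oqn,pstpd,dehmw] add [bjaim] -> 8 lines: tgm vvfm bjaim tzdj xll udpj fypf qyqrj
Hunk 2: at line 2 remove [tzdj,xll,udpj] add [otpdk,jtx] -> 7 lines: tgm vvfm bjaim otpdk jtx fypf qyqrj
Hunk 3: at line 1 remove [vvfm,bjaim,otpdk] add [uybqv,llig,fqe] -> 7 lines: tgm uybqv llig fqe jtx fypf qyqrj
Hunk 4: at line 4 remove [jtx] add [vquj] -> 7 lines: tgm uybqv llig fqe vquj fypf qyqrj
Hunk 5: at line 5 remove [fypf] add [idjiv,wiwt,cjfqc] -> 9 lines: tgm uybqv llig fqe vquj idjiv wiwt cjfqc qyqrj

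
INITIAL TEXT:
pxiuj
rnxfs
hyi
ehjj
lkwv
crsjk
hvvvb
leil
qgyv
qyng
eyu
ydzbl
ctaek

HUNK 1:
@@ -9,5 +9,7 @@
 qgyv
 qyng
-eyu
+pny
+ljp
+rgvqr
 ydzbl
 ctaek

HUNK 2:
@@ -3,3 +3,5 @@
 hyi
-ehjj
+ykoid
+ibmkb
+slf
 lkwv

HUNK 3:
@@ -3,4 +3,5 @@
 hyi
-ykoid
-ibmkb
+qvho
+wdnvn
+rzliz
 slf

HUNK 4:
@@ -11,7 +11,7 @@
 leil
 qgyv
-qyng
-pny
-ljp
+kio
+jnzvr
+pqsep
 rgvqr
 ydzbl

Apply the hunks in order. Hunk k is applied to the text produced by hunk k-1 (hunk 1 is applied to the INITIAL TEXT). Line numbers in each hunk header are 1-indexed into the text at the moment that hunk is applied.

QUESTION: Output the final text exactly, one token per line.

Hunk 1: at line 9 remove [eyu] add [pny,ljp,rgvqr] -> 15 lines: pxiuj rnxfs hyi ehjj lkwv crsjk hvvvb leil qgyv qyng pny ljp rgvqr ydzbl ctaek
Hunk 2: at line 3 remove [ehjj] add [ykoid,ibmkb,slf] -> 17 lines: pxiuj rnxfs hyi ykoid ibmkb slf lkwv crsjk hvvvb leil qgyv qyng pny ljp rgvqr ydzbl ctaek
Hunk 3: at line 3 remove [ykoid,ibmkb] add [qvho,wdnvn,rzliz] -> 18 lines: pxiuj rnxfs hyi qvho wdnvn rzliz slf lkwv crsjk hvvvb leil qgyv qyng pny ljp rgvqr ydzbl ctaek
Hunk 4: at line 11 remove [qyng,pny,ljp] add [kio,jnzvr,pqsep] -> 18 lines: pxiuj rnxfs hyi qvho wdnvn rzliz slf lkwv crsjk hvvvb leil qgyv kio jnzvr pqsep rgvqr ydzbl ctaek

Answer: pxiuj
rnxfs
hyi
qvho
wdnvn
rzliz
slf
lkwv
crsjk
hvvvb
leil
qgyv
kio
jnzvr
pqsep
rgvqr
ydzbl
ctaek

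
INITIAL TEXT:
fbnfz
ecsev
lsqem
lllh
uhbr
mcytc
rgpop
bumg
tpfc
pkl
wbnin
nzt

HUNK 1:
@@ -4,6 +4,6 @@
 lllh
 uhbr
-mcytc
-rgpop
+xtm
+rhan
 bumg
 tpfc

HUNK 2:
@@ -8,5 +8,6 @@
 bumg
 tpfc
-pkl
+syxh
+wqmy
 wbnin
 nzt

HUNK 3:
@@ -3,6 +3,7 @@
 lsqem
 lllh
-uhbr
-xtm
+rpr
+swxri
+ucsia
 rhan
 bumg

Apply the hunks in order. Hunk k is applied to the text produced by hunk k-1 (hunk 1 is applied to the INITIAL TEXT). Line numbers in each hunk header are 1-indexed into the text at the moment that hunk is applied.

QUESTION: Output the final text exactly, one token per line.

Hunk 1: at line 4 remove [mcytc,rgpop] add [xtm,rhan] -> 12 lines: fbnfz ecsev lsqem lllh uhbr xtm rhan bumg tpfc pkl wbnin nzt
Hunk 2: at line 8 remove [pkl] add [syxh,wqmy] -> 13 lines: fbnfz ecsev lsqem lllh uhbr xtm rhan bumg tpfc syxh wqmy wbnin nzt
Hunk 3: at line 3 remove [uhbr,xtm] add [rpr,swxri,ucsia] -> 14 lines: fbnfz ecsev lsqem lllh rpr swxri ucsia rhan bumg tpfc syxh wqmy wbnin nzt

Answer: fbnfz
ecsev
lsqem
lllh
rpr
swxri
ucsia
rhan
bumg
tpfc
syxh
wqmy
wbnin
nzt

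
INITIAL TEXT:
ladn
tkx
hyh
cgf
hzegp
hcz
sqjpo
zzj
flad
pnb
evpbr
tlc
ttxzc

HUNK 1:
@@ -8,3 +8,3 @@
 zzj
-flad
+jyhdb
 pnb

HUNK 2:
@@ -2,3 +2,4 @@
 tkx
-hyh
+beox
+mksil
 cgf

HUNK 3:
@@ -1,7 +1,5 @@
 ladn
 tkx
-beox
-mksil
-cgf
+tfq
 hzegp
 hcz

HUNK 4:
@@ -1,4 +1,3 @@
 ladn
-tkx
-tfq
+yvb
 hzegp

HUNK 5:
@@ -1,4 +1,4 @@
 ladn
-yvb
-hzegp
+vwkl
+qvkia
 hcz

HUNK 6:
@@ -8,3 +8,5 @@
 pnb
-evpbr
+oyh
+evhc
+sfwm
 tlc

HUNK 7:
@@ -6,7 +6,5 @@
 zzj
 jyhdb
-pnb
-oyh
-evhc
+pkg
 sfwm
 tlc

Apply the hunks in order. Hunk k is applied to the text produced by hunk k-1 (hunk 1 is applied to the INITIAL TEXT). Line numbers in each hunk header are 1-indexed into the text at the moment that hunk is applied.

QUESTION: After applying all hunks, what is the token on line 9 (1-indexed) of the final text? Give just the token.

Answer: sfwm

Derivation:
Hunk 1: at line 8 remove [flad] add [jyhdb] -> 13 lines: ladn tkx hyh cgf hzegp hcz sqjpo zzj jyhdb pnb evpbr tlc ttxzc
Hunk 2: at line 2 remove [hyh] add [beox,mksil] -> 14 lines: ladn tkx beox mksil cgf hzegp hcz sqjpo zzj jyhdb pnb evpbr tlc ttxzc
Hunk 3: at line 1 remove [beox,mksil,cgf] add [tfq] -> 12 lines: ladn tkx tfq hzegp hcz sqjpo zzj jyhdb pnb evpbr tlc ttxzc
Hunk 4: at line 1 remove [tkx,tfq] add [yvb] -> 11 lines: ladn yvb hzegp hcz sqjpo zzj jyhdb pnb evpbr tlc ttxzc
Hunk 5: at line 1 remove [yvb,hzegp] add [vwkl,qvkia] -> 11 lines: ladn vwkl qvkia hcz sqjpo zzj jyhdb pnb evpbr tlc ttxzc
Hunk 6: at line 8 remove [evpbr] add [oyh,evhc,sfwm] -> 13 lines: ladn vwkl qvkia hcz sqjpo zzj jyhdb pnb oyh evhc sfwm tlc ttxzc
Hunk 7: at line 6 remove [pnb,oyh,evhc] add [pkg] -> 11 lines: ladn vwkl qvkia hcz sqjpo zzj jyhdb pkg sfwm tlc ttxzc
Final line 9: sfwm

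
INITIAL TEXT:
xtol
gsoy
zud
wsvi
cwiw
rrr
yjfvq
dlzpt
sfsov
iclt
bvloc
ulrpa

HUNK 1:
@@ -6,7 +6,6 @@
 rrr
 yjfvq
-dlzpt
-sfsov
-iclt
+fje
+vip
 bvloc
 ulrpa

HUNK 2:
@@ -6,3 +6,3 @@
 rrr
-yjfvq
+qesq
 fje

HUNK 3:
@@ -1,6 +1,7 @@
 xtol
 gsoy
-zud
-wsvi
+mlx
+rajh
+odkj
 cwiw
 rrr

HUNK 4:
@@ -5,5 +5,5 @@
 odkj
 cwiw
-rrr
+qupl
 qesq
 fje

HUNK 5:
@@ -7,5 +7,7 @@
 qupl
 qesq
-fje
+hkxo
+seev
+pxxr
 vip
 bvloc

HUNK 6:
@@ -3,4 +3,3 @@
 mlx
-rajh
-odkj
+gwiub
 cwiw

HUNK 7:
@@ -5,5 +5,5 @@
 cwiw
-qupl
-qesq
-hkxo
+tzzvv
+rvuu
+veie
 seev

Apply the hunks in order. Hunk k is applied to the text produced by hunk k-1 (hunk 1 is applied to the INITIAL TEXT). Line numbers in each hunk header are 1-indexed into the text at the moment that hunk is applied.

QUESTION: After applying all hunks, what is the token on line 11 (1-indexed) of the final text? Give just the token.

Answer: vip

Derivation:
Hunk 1: at line 6 remove [dlzpt,sfsov,iclt] add [fje,vip] -> 11 lines: xtol gsoy zud wsvi cwiw rrr yjfvq fje vip bvloc ulrpa
Hunk 2: at line 6 remove [yjfvq] add [qesq] -> 11 lines: xtol gsoy zud wsvi cwiw rrr qesq fje vip bvloc ulrpa
Hunk 3: at line 1 remove [zud,wsvi] add [mlx,rajh,odkj] -> 12 lines: xtol gsoy mlx rajh odkj cwiw rrr qesq fje vip bvloc ulrpa
Hunk 4: at line 5 remove [rrr] add [qupl] -> 12 lines: xtol gsoy mlx rajh odkj cwiw qupl qesq fje vip bvloc ulrpa
Hunk 5: at line 7 remove [fje] add [hkxo,seev,pxxr] -> 14 lines: xtol gsoy mlx rajh odkj cwiw qupl qesq hkxo seev pxxr vip bvloc ulrpa
Hunk 6: at line 3 remove [rajh,odkj] add [gwiub] -> 13 lines: xtol gsoy mlx gwiub cwiw qupl qesq hkxo seev pxxr vip bvloc ulrpa
Hunk 7: at line 5 remove [qupl,qesq,hkxo] add [tzzvv,rvuu,veie] -> 13 lines: xtol gsoy mlx gwiub cwiw tzzvv rvuu veie seev pxxr vip bvloc ulrpa
Final line 11: vip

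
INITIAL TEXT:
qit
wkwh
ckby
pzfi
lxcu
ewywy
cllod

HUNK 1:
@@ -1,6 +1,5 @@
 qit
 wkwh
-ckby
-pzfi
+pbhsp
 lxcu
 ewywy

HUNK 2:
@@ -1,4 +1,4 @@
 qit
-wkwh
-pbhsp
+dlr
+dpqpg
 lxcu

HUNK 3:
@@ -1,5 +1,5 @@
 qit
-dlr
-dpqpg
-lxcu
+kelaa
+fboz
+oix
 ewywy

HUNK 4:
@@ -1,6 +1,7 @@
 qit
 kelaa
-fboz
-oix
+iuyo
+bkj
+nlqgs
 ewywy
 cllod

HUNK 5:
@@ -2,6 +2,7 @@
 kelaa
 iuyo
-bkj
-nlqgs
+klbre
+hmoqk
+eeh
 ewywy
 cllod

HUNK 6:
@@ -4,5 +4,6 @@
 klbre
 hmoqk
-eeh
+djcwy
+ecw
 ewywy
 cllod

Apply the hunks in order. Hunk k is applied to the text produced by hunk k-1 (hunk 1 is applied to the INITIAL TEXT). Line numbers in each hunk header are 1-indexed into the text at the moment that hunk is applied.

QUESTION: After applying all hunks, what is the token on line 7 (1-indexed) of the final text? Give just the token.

Hunk 1: at line 1 remove [ckby,pzfi] add [pbhsp] -> 6 lines: qit wkwh pbhsp lxcu ewywy cllod
Hunk 2: at line 1 remove [wkwh,pbhsp] add [dlr,dpqpg] -> 6 lines: qit dlr dpqpg lxcu ewywy cllod
Hunk 3: at line 1 remove [dlr,dpqpg,lxcu] add [kelaa,fboz,oix] -> 6 lines: qit kelaa fboz oix ewywy cllod
Hunk 4: at line 1 remove [fboz,oix] add [iuyo,bkj,nlqgs] -> 7 lines: qit kelaa iuyo bkj nlqgs ewywy cllod
Hunk 5: at line 2 remove [bkj,nlqgs] add [klbre,hmoqk,eeh] -> 8 lines: qit kelaa iuyo klbre hmoqk eeh ewywy cllod
Hunk 6: at line 4 remove [eeh] add [djcwy,ecw] -> 9 lines: qit kelaa iuyo klbre hmoqk djcwy ecw ewywy cllod
Final line 7: ecw

Answer: ecw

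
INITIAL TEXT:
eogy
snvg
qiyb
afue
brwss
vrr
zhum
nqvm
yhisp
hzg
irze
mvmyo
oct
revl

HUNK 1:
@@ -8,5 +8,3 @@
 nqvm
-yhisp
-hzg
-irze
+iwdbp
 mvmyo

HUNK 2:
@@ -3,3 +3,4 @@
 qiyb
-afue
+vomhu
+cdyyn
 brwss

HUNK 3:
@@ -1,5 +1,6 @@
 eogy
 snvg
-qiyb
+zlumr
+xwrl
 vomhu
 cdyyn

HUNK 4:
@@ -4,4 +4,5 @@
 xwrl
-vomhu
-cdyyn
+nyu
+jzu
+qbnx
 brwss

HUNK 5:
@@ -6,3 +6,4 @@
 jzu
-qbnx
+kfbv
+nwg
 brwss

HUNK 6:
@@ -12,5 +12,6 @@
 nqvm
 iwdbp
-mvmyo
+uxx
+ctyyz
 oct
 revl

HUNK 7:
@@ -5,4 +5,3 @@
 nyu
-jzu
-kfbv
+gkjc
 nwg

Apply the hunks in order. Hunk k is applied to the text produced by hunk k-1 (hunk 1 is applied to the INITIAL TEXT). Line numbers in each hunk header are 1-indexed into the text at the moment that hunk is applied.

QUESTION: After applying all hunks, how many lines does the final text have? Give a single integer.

Answer: 16

Derivation:
Hunk 1: at line 8 remove [yhisp,hzg,irze] add [iwdbp] -> 12 lines: eogy snvg qiyb afue brwss vrr zhum nqvm iwdbp mvmyo oct revl
Hunk 2: at line 3 remove [afue] add [vomhu,cdyyn] -> 13 lines: eogy snvg qiyb vomhu cdyyn brwss vrr zhum nqvm iwdbp mvmyo oct revl
Hunk 3: at line 1 remove [qiyb] add [zlumr,xwrl] -> 14 lines: eogy snvg zlumr xwrl vomhu cdyyn brwss vrr zhum nqvm iwdbp mvmyo oct revl
Hunk 4: at line 4 remove [vomhu,cdyyn] add [nyu,jzu,qbnx] -> 15 lines: eogy snvg zlumr xwrl nyu jzu qbnx brwss vrr zhum nqvm iwdbp mvmyo oct revl
Hunk 5: at line 6 remove [qbnx] add [kfbv,nwg] -> 16 lines: eogy snvg zlumr xwrl nyu jzu kfbv nwg brwss vrr zhum nqvm iwdbp mvmyo oct revl
Hunk 6: at line 12 remove [mvmyo] add [uxx,ctyyz] -> 17 lines: eogy snvg zlumr xwrl nyu jzu kfbv nwg brwss vrr zhum nqvm iwdbp uxx ctyyz oct revl
Hunk 7: at line 5 remove [jzu,kfbv] add [gkjc] -> 16 lines: eogy snvg zlumr xwrl nyu gkjc nwg brwss vrr zhum nqvm iwdbp uxx ctyyz oct revl
Final line count: 16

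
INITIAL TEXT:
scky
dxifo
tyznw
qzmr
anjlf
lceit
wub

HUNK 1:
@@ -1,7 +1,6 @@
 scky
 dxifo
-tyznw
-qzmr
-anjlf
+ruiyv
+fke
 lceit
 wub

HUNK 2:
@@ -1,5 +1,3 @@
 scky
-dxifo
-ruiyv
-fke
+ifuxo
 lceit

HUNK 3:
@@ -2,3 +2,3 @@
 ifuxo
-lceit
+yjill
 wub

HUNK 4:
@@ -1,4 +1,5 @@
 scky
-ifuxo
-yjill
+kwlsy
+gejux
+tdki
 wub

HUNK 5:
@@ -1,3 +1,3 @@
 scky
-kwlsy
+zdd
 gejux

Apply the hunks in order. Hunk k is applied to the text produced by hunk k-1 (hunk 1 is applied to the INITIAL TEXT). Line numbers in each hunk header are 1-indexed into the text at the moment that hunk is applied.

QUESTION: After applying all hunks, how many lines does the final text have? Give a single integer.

Answer: 5

Derivation:
Hunk 1: at line 1 remove [tyznw,qzmr,anjlf] add [ruiyv,fke] -> 6 lines: scky dxifo ruiyv fke lceit wub
Hunk 2: at line 1 remove [dxifo,ruiyv,fke] add [ifuxo] -> 4 lines: scky ifuxo lceit wub
Hunk 3: at line 2 remove [lceit] add [yjill] -> 4 lines: scky ifuxo yjill wub
Hunk 4: at line 1 remove [ifuxo,yjill] add [kwlsy,gejux,tdki] -> 5 lines: scky kwlsy gejux tdki wub
Hunk 5: at line 1 remove [kwlsy] add [zdd] -> 5 lines: scky zdd gejux tdki wub
Final line count: 5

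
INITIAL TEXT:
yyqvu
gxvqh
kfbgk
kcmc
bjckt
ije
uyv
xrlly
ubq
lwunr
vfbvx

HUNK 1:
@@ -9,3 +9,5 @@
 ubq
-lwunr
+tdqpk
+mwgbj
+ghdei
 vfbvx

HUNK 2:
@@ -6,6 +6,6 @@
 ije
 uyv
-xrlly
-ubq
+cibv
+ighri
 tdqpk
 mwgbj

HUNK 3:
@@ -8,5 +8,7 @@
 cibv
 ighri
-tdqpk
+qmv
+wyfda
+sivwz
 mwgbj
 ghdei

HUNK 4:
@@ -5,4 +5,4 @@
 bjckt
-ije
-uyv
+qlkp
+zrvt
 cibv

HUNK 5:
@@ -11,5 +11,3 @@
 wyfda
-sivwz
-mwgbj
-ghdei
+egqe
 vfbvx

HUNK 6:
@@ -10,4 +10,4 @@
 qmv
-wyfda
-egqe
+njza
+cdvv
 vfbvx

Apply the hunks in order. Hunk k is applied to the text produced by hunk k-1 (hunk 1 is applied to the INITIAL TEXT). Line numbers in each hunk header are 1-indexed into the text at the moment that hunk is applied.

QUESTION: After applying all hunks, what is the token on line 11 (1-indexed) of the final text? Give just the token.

Hunk 1: at line 9 remove [lwunr] add [tdqpk,mwgbj,ghdei] -> 13 lines: yyqvu gxvqh kfbgk kcmc bjckt ije uyv xrlly ubq tdqpk mwgbj ghdei vfbvx
Hunk 2: at line 6 remove [xrlly,ubq] add [cibv,ighri] -> 13 lines: yyqvu gxvqh kfbgk kcmc bjckt ije uyv cibv ighri tdqpk mwgbj ghdei vfbvx
Hunk 3: at line 8 remove [tdqpk] add [qmv,wyfda,sivwz] -> 15 lines: yyqvu gxvqh kfbgk kcmc bjckt ije uyv cibv ighri qmv wyfda sivwz mwgbj ghdei vfbvx
Hunk 4: at line 5 remove [ije,uyv] add [qlkp,zrvt] -> 15 lines: yyqvu gxvqh kfbgk kcmc bjckt qlkp zrvt cibv ighri qmv wyfda sivwz mwgbj ghdei vfbvx
Hunk 5: at line 11 remove [sivwz,mwgbj,ghdei] add [egqe] -> 13 lines: yyqvu gxvqh kfbgk kcmc bjckt qlkp zrvt cibv ighri qmv wyfda egqe vfbvx
Hunk 6: at line 10 remove [wyfda,egqe] add [njza,cdvv] -> 13 lines: yyqvu gxvqh kfbgk kcmc bjckt qlkp zrvt cibv ighri qmv njza cdvv vfbvx
Final line 11: njza

Answer: njza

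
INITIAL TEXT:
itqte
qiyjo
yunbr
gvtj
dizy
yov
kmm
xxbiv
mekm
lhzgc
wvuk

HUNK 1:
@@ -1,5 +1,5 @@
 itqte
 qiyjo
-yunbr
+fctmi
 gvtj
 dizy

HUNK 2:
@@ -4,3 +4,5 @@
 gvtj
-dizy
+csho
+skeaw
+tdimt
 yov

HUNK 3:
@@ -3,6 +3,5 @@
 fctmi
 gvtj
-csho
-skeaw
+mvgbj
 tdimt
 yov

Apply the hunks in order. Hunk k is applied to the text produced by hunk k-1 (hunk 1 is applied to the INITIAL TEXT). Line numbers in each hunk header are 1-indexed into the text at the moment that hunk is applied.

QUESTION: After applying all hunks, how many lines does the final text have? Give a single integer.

Answer: 12

Derivation:
Hunk 1: at line 1 remove [yunbr] add [fctmi] -> 11 lines: itqte qiyjo fctmi gvtj dizy yov kmm xxbiv mekm lhzgc wvuk
Hunk 2: at line 4 remove [dizy] add [csho,skeaw,tdimt] -> 13 lines: itqte qiyjo fctmi gvtj csho skeaw tdimt yov kmm xxbiv mekm lhzgc wvuk
Hunk 3: at line 3 remove [csho,skeaw] add [mvgbj] -> 12 lines: itqte qiyjo fctmi gvtj mvgbj tdimt yov kmm xxbiv mekm lhzgc wvuk
Final line count: 12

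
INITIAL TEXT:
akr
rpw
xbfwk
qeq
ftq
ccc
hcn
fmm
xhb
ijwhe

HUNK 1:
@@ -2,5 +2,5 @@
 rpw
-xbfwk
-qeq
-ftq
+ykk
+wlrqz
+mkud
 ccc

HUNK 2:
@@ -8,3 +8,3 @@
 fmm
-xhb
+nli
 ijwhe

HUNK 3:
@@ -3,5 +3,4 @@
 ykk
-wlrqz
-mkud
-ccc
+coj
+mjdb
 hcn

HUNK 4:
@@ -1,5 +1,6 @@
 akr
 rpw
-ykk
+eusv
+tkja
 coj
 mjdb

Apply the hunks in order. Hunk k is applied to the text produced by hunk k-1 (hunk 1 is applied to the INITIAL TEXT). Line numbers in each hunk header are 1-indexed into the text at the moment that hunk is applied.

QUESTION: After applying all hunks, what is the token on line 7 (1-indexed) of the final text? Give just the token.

Hunk 1: at line 2 remove [xbfwk,qeq,ftq] add [ykk,wlrqz,mkud] -> 10 lines: akr rpw ykk wlrqz mkud ccc hcn fmm xhb ijwhe
Hunk 2: at line 8 remove [xhb] add [nli] -> 10 lines: akr rpw ykk wlrqz mkud ccc hcn fmm nli ijwhe
Hunk 3: at line 3 remove [wlrqz,mkud,ccc] add [coj,mjdb] -> 9 lines: akr rpw ykk coj mjdb hcn fmm nli ijwhe
Hunk 4: at line 1 remove [ykk] add [eusv,tkja] -> 10 lines: akr rpw eusv tkja coj mjdb hcn fmm nli ijwhe
Final line 7: hcn

Answer: hcn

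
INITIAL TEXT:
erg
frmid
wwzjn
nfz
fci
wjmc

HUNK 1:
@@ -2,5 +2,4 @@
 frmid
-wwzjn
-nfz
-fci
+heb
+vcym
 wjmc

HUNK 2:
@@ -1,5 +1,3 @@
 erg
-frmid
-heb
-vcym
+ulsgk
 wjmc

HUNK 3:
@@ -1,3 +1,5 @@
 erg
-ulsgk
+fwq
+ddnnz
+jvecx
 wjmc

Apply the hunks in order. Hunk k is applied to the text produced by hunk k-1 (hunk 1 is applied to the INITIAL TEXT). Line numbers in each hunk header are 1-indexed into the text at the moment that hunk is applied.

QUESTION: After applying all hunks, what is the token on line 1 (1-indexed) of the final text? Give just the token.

Answer: erg

Derivation:
Hunk 1: at line 2 remove [wwzjn,nfz,fci] add [heb,vcym] -> 5 lines: erg frmid heb vcym wjmc
Hunk 2: at line 1 remove [frmid,heb,vcym] add [ulsgk] -> 3 lines: erg ulsgk wjmc
Hunk 3: at line 1 remove [ulsgk] add [fwq,ddnnz,jvecx] -> 5 lines: erg fwq ddnnz jvecx wjmc
Final line 1: erg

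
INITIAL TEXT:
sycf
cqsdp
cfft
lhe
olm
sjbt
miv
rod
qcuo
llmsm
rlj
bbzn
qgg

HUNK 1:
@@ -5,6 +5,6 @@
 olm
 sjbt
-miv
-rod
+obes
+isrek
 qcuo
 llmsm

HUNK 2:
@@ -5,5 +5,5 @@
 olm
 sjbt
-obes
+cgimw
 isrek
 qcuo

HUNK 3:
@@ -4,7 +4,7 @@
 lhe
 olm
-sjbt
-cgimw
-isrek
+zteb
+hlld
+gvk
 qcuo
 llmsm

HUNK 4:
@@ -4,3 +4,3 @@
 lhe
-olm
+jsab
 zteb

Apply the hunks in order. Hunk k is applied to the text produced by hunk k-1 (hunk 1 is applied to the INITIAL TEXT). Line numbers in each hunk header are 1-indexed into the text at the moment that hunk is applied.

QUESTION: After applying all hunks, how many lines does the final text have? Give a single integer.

Hunk 1: at line 5 remove [miv,rod] add [obes,isrek] -> 13 lines: sycf cqsdp cfft lhe olm sjbt obes isrek qcuo llmsm rlj bbzn qgg
Hunk 2: at line 5 remove [obes] add [cgimw] -> 13 lines: sycf cqsdp cfft lhe olm sjbt cgimw isrek qcuo llmsm rlj bbzn qgg
Hunk 3: at line 4 remove [sjbt,cgimw,isrek] add [zteb,hlld,gvk] -> 13 lines: sycf cqsdp cfft lhe olm zteb hlld gvk qcuo llmsm rlj bbzn qgg
Hunk 4: at line 4 remove [olm] add [jsab] -> 13 lines: sycf cqsdp cfft lhe jsab zteb hlld gvk qcuo llmsm rlj bbzn qgg
Final line count: 13

Answer: 13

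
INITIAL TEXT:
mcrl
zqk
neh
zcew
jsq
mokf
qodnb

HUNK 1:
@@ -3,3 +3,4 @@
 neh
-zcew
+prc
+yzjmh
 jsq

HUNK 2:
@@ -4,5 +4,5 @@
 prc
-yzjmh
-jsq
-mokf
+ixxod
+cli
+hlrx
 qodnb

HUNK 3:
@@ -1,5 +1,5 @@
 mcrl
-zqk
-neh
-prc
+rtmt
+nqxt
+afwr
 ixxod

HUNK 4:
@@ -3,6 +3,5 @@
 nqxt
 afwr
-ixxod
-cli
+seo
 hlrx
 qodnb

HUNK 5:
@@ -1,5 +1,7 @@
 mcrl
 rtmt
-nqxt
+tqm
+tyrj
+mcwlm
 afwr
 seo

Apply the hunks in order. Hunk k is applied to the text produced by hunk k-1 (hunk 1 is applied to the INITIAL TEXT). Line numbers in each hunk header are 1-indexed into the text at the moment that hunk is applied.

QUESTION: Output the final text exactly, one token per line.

Hunk 1: at line 3 remove [zcew] add [prc,yzjmh] -> 8 lines: mcrl zqk neh prc yzjmh jsq mokf qodnb
Hunk 2: at line 4 remove [yzjmh,jsq,mokf] add [ixxod,cli,hlrx] -> 8 lines: mcrl zqk neh prc ixxod cli hlrx qodnb
Hunk 3: at line 1 remove [zqk,neh,prc] add [rtmt,nqxt,afwr] -> 8 lines: mcrl rtmt nqxt afwr ixxod cli hlrx qodnb
Hunk 4: at line 3 remove [ixxod,cli] add [seo] -> 7 lines: mcrl rtmt nqxt afwr seo hlrx qodnb
Hunk 5: at line 1 remove [nqxt] add [tqm,tyrj,mcwlm] -> 9 lines: mcrl rtmt tqm tyrj mcwlm afwr seo hlrx qodnb

Answer: mcrl
rtmt
tqm
tyrj
mcwlm
afwr
seo
hlrx
qodnb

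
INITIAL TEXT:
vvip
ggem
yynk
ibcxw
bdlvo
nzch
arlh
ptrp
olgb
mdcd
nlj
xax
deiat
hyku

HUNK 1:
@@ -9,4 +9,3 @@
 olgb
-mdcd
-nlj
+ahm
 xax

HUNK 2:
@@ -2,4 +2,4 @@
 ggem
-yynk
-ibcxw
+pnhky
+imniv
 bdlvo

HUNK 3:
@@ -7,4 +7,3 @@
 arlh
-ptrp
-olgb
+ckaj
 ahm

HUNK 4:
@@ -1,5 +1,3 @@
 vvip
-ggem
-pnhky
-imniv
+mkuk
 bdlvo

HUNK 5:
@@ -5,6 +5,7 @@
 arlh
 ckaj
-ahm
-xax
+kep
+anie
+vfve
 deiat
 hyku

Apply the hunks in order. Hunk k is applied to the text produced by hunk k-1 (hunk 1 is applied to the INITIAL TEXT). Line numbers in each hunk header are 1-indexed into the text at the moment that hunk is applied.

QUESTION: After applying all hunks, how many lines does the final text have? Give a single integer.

Answer: 11

Derivation:
Hunk 1: at line 9 remove [mdcd,nlj] add [ahm] -> 13 lines: vvip ggem yynk ibcxw bdlvo nzch arlh ptrp olgb ahm xax deiat hyku
Hunk 2: at line 2 remove [yynk,ibcxw] add [pnhky,imniv] -> 13 lines: vvip ggem pnhky imniv bdlvo nzch arlh ptrp olgb ahm xax deiat hyku
Hunk 3: at line 7 remove [ptrp,olgb] add [ckaj] -> 12 lines: vvip ggem pnhky imniv bdlvo nzch arlh ckaj ahm xax deiat hyku
Hunk 4: at line 1 remove [ggem,pnhky,imniv] add [mkuk] -> 10 lines: vvip mkuk bdlvo nzch arlh ckaj ahm xax deiat hyku
Hunk 5: at line 5 remove [ahm,xax] add [kep,anie,vfve] -> 11 lines: vvip mkuk bdlvo nzch arlh ckaj kep anie vfve deiat hyku
Final line count: 11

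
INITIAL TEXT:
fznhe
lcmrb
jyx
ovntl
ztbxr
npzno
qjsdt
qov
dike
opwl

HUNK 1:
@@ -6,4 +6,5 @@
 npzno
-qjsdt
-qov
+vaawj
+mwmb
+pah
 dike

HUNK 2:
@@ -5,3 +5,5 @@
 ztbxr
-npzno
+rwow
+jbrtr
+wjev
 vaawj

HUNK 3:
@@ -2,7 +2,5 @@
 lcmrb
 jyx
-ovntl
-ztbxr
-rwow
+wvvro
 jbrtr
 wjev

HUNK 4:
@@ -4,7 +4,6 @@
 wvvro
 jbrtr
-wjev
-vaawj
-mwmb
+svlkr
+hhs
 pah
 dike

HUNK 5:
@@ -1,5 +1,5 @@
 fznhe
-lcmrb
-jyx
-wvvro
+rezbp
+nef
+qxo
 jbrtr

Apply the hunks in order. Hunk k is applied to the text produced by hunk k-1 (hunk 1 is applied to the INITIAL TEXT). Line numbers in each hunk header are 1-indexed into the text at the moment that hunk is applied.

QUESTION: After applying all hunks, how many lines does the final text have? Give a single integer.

Hunk 1: at line 6 remove [qjsdt,qov] add [vaawj,mwmb,pah] -> 11 lines: fznhe lcmrb jyx ovntl ztbxr npzno vaawj mwmb pah dike opwl
Hunk 2: at line 5 remove [npzno] add [rwow,jbrtr,wjev] -> 13 lines: fznhe lcmrb jyx ovntl ztbxr rwow jbrtr wjev vaawj mwmb pah dike opwl
Hunk 3: at line 2 remove [ovntl,ztbxr,rwow] add [wvvro] -> 11 lines: fznhe lcmrb jyx wvvro jbrtr wjev vaawj mwmb pah dike opwl
Hunk 4: at line 4 remove [wjev,vaawj,mwmb] add [svlkr,hhs] -> 10 lines: fznhe lcmrb jyx wvvro jbrtr svlkr hhs pah dike opwl
Hunk 5: at line 1 remove [lcmrb,jyx,wvvro] add [rezbp,nef,qxo] -> 10 lines: fznhe rezbp nef qxo jbrtr svlkr hhs pah dike opwl
Final line count: 10

Answer: 10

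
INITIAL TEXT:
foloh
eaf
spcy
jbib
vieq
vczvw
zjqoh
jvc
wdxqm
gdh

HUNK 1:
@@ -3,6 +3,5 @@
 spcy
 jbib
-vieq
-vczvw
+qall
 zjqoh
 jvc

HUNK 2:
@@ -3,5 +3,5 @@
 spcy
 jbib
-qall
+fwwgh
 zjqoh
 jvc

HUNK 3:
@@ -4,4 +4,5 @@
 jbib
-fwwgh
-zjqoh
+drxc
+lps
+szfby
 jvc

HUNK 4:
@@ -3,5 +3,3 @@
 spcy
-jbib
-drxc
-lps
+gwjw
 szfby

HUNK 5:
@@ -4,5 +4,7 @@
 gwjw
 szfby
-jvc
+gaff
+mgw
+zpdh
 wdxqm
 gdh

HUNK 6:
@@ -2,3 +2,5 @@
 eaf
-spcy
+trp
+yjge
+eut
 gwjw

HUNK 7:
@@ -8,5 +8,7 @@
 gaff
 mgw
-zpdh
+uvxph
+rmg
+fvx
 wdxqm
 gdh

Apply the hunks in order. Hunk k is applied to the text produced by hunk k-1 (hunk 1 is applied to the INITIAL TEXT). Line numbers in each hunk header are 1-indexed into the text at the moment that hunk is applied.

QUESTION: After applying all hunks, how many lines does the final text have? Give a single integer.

Answer: 14

Derivation:
Hunk 1: at line 3 remove [vieq,vczvw] add [qall] -> 9 lines: foloh eaf spcy jbib qall zjqoh jvc wdxqm gdh
Hunk 2: at line 3 remove [qall] add [fwwgh] -> 9 lines: foloh eaf spcy jbib fwwgh zjqoh jvc wdxqm gdh
Hunk 3: at line 4 remove [fwwgh,zjqoh] add [drxc,lps,szfby] -> 10 lines: foloh eaf spcy jbib drxc lps szfby jvc wdxqm gdh
Hunk 4: at line 3 remove [jbib,drxc,lps] add [gwjw] -> 8 lines: foloh eaf spcy gwjw szfby jvc wdxqm gdh
Hunk 5: at line 4 remove [jvc] add [gaff,mgw,zpdh] -> 10 lines: foloh eaf spcy gwjw szfby gaff mgw zpdh wdxqm gdh
Hunk 6: at line 2 remove [spcy] add [trp,yjge,eut] -> 12 lines: foloh eaf trp yjge eut gwjw szfby gaff mgw zpdh wdxqm gdh
Hunk 7: at line 8 remove [zpdh] add [uvxph,rmg,fvx] -> 14 lines: foloh eaf trp yjge eut gwjw szfby gaff mgw uvxph rmg fvx wdxqm gdh
Final line count: 14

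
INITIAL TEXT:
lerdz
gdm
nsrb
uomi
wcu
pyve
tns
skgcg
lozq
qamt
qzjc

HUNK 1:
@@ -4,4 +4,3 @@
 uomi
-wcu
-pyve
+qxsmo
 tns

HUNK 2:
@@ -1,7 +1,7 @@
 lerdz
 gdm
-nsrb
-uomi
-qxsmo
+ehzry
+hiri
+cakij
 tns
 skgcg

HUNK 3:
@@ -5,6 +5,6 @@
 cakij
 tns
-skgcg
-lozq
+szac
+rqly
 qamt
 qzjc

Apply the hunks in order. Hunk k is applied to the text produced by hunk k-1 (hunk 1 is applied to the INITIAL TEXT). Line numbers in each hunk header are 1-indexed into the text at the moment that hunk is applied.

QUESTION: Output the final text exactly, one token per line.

Answer: lerdz
gdm
ehzry
hiri
cakij
tns
szac
rqly
qamt
qzjc

Derivation:
Hunk 1: at line 4 remove [wcu,pyve] add [qxsmo] -> 10 lines: lerdz gdm nsrb uomi qxsmo tns skgcg lozq qamt qzjc
Hunk 2: at line 1 remove [nsrb,uomi,qxsmo] add [ehzry,hiri,cakij] -> 10 lines: lerdz gdm ehzry hiri cakij tns skgcg lozq qamt qzjc
Hunk 3: at line 5 remove [skgcg,lozq] add [szac,rqly] -> 10 lines: lerdz gdm ehzry hiri cakij tns szac rqly qamt qzjc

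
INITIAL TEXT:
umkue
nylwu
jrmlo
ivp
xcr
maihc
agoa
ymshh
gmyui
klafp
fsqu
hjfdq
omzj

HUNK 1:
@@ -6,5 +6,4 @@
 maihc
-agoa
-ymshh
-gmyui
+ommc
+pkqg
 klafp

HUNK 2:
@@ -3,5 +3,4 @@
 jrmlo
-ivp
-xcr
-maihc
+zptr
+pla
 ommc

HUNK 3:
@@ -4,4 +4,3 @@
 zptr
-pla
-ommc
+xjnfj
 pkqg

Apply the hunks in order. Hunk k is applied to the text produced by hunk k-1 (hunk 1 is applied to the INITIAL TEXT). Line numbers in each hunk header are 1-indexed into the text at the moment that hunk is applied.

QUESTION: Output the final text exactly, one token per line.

Hunk 1: at line 6 remove [agoa,ymshh,gmyui] add [ommc,pkqg] -> 12 lines: umkue nylwu jrmlo ivp xcr maihc ommc pkqg klafp fsqu hjfdq omzj
Hunk 2: at line 3 remove [ivp,xcr,maihc] add [zptr,pla] -> 11 lines: umkue nylwu jrmlo zptr pla ommc pkqg klafp fsqu hjfdq omzj
Hunk 3: at line 4 remove [pla,ommc] add [xjnfj] -> 10 lines: umkue nylwu jrmlo zptr xjnfj pkqg klafp fsqu hjfdq omzj

Answer: umkue
nylwu
jrmlo
zptr
xjnfj
pkqg
klafp
fsqu
hjfdq
omzj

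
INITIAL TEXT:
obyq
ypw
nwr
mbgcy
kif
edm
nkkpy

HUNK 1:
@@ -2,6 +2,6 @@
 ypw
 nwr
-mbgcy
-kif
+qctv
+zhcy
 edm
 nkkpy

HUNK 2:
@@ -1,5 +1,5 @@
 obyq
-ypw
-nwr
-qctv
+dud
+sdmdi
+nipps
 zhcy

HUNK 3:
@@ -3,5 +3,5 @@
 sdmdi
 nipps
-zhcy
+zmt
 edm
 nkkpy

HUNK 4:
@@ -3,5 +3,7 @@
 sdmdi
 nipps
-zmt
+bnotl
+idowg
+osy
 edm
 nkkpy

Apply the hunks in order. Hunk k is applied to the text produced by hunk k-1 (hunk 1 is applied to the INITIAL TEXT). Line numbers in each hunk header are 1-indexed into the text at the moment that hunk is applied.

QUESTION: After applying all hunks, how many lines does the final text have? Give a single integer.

Hunk 1: at line 2 remove [mbgcy,kif] add [qctv,zhcy] -> 7 lines: obyq ypw nwr qctv zhcy edm nkkpy
Hunk 2: at line 1 remove [ypw,nwr,qctv] add [dud,sdmdi,nipps] -> 7 lines: obyq dud sdmdi nipps zhcy edm nkkpy
Hunk 3: at line 3 remove [zhcy] add [zmt] -> 7 lines: obyq dud sdmdi nipps zmt edm nkkpy
Hunk 4: at line 3 remove [zmt] add [bnotl,idowg,osy] -> 9 lines: obyq dud sdmdi nipps bnotl idowg osy edm nkkpy
Final line count: 9

Answer: 9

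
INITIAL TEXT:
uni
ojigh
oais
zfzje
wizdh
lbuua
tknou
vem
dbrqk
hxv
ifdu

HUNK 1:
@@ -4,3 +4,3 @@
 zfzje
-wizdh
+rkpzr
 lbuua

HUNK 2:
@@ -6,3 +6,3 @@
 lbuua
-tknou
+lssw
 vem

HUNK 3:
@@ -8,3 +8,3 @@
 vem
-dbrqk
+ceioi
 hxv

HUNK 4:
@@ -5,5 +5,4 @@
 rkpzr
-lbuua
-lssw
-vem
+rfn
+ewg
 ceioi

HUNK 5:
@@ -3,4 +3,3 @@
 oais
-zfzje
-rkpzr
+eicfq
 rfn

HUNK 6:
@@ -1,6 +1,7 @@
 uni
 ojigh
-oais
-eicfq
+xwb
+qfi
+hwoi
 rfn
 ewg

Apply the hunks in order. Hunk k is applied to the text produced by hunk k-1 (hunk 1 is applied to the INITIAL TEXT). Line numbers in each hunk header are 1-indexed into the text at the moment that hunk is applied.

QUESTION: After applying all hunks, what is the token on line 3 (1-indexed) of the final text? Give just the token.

Answer: xwb

Derivation:
Hunk 1: at line 4 remove [wizdh] add [rkpzr] -> 11 lines: uni ojigh oais zfzje rkpzr lbuua tknou vem dbrqk hxv ifdu
Hunk 2: at line 6 remove [tknou] add [lssw] -> 11 lines: uni ojigh oais zfzje rkpzr lbuua lssw vem dbrqk hxv ifdu
Hunk 3: at line 8 remove [dbrqk] add [ceioi] -> 11 lines: uni ojigh oais zfzje rkpzr lbuua lssw vem ceioi hxv ifdu
Hunk 4: at line 5 remove [lbuua,lssw,vem] add [rfn,ewg] -> 10 lines: uni ojigh oais zfzje rkpzr rfn ewg ceioi hxv ifdu
Hunk 5: at line 3 remove [zfzje,rkpzr] add [eicfq] -> 9 lines: uni ojigh oais eicfq rfn ewg ceioi hxv ifdu
Hunk 6: at line 1 remove [oais,eicfq] add [xwb,qfi,hwoi] -> 10 lines: uni ojigh xwb qfi hwoi rfn ewg ceioi hxv ifdu
Final line 3: xwb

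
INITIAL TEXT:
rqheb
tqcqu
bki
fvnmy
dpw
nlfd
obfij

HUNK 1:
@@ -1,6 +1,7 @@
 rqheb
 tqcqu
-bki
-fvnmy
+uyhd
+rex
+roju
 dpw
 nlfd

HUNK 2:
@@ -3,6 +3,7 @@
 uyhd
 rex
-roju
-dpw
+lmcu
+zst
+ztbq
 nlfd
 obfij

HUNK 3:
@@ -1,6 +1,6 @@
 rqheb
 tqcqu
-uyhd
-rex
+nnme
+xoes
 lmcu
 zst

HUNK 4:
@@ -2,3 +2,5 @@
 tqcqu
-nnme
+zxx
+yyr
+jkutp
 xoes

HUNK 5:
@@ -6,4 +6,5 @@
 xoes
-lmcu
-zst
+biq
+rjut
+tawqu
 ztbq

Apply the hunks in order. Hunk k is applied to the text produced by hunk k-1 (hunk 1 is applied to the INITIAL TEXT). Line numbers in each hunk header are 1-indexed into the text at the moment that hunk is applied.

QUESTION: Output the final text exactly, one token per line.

Hunk 1: at line 1 remove [bki,fvnmy] add [uyhd,rex,roju] -> 8 lines: rqheb tqcqu uyhd rex roju dpw nlfd obfij
Hunk 2: at line 3 remove [roju,dpw] add [lmcu,zst,ztbq] -> 9 lines: rqheb tqcqu uyhd rex lmcu zst ztbq nlfd obfij
Hunk 3: at line 1 remove [uyhd,rex] add [nnme,xoes] -> 9 lines: rqheb tqcqu nnme xoes lmcu zst ztbq nlfd obfij
Hunk 4: at line 2 remove [nnme] add [zxx,yyr,jkutp] -> 11 lines: rqheb tqcqu zxx yyr jkutp xoes lmcu zst ztbq nlfd obfij
Hunk 5: at line 6 remove [lmcu,zst] add [biq,rjut,tawqu] -> 12 lines: rqheb tqcqu zxx yyr jkutp xoes biq rjut tawqu ztbq nlfd obfij

Answer: rqheb
tqcqu
zxx
yyr
jkutp
xoes
biq
rjut
tawqu
ztbq
nlfd
obfij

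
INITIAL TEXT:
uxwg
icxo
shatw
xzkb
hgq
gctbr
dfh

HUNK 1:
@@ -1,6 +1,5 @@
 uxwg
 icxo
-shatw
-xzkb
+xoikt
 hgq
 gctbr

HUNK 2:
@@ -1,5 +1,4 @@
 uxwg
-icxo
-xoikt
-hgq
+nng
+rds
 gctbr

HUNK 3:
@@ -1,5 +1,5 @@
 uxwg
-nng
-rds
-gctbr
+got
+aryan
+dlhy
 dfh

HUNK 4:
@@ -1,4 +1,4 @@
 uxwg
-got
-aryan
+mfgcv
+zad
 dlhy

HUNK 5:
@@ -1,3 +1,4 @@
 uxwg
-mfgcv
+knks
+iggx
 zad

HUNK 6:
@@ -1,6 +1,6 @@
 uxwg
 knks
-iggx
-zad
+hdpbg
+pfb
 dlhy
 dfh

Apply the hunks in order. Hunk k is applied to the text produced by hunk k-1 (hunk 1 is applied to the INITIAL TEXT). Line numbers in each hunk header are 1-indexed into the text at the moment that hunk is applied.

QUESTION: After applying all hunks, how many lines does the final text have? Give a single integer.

Hunk 1: at line 1 remove [shatw,xzkb] add [xoikt] -> 6 lines: uxwg icxo xoikt hgq gctbr dfh
Hunk 2: at line 1 remove [icxo,xoikt,hgq] add [nng,rds] -> 5 lines: uxwg nng rds gctbr dfh
Hunk 3: at line 1 remove [nng,rds,gctbr] add [got,aryan,dlhy] -> 5 lines: uxwg got aryan dlhy dfh
Hunk 4: at line 1 remove [got,aryan] add [mfgcv,zad] -> 5 lines: uxwg mfgcv zad dlhy dfh
Hunk 5: at line 1 remove [mfgcv] add [knks,iggx] -> 6 lines: uxwg knks iggx zad dlhy dfh
Hunk 6: at line 1 remove [iggx,zad] add [hdpbg,pfb] -> 6 lines: uxwg knks hdpbg pfb dlhy dfh
Final line count: 6

Answer: 6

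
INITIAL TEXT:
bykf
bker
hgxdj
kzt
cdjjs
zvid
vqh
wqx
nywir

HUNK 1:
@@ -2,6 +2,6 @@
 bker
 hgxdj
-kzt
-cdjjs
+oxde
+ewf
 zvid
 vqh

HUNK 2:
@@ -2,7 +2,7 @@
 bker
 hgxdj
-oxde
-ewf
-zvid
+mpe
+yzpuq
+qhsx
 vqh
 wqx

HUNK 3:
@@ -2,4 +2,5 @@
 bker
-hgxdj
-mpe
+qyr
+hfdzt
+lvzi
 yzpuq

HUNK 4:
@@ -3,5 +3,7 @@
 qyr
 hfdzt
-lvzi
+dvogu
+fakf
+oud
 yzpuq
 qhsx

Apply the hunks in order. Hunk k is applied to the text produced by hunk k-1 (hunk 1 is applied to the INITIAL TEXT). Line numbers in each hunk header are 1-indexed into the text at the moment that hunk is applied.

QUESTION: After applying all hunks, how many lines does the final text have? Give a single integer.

Hunk 1: at line 2 remove [kzt,cdjjs] add [oxde,ewf] -> 9 lines: bykf bker hgxdj oxde ewf zvid vqh wqx nywir
Hunk 2: at line 2 remove [oxde,ewf,zvid] add [mpe,yzpuq,qhsx] -> 9 lines: bykf bker hgxdj mpe yzpuq qhsx vqh wqx nywir
Hunk 3: at line 2 remove [hgxdj,mpe] add [qyr,hfdzt,lvzi] -> 10 lines: bykf bker qyr hfdzt lvzi yzpuq qhsx vqh wqx nywir
Hunk 4: at line 3 remove [lvzi] add [dvogu,fakf,oud] -> 12 lines: bykf bker qyr hfdzt dvogu fakf oud yzpuq qhsx vqh wqx nywir
Final line count: 12

Answer: 12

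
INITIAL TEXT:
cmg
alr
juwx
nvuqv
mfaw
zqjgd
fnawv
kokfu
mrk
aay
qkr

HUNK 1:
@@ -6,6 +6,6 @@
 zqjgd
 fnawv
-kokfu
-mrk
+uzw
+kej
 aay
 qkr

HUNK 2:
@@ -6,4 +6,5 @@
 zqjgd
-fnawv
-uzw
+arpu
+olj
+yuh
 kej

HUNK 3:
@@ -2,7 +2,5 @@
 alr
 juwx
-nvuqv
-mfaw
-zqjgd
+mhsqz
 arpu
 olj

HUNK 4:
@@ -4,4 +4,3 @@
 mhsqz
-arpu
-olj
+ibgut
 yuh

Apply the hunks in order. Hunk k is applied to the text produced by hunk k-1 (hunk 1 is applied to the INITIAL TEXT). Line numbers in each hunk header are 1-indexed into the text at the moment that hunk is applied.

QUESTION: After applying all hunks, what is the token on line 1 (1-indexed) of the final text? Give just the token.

Hunk 1: at line 6 remove [kokfu,mrk] add [uzw,kej] -> 11 lines: cmg alr juwx nvuqv mfaw zqjgd fnawv uzw kej aay qkr
Hunk 2: at line 6 remove [fnawv,uzw] add [arpu,olj,yuh] -> 12 lines: cmg alr juwx nvuqv mfaw zqjgd arpu olj yuh kej aay qkr
Hunk 3: at line 2 remove [nvuqv,mfaw,zqjgd] add [mhsqz] -> 10 lines: cmg alr juwx mhsqz arpu olj yuh kej aay qkr
Hunk 4: at line 4 remove [arpu,olj] add [ibgut] -> 9 lines: cmg alr juwx mhsqz ibgut yuh kej aay qkr
Final line 1: cmg

Answer: cmg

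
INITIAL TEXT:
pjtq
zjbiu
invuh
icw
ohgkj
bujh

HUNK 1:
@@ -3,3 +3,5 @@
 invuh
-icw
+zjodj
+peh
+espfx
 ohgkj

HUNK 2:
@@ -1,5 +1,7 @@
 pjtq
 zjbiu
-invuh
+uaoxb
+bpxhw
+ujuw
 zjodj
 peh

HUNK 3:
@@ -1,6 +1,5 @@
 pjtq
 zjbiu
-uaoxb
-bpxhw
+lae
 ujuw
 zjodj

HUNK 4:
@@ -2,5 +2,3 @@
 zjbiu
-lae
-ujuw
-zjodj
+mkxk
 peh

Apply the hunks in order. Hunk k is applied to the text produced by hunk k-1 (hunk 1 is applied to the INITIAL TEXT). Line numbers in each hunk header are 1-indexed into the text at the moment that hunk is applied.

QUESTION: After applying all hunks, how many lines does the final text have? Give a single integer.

Answer: 7

Derivation:
Hunk 1: at line 3 remove [icw] add [zjodj,peh,espfx] -> 8 lines: pjtq zjbiu invuh zjodj peh espfx ohgkj bujh
Hunk 2: at line 1 remove [invuh] add [uaoxb,bpxhw,ujuw] -> 10 lines: pjtq zjbiu uaoxb bpxhw ujuw zjodj peh espfx ohgkj bujh
Hunk 3: at line 1 remove [uaoxb,bpxhw] add [lae] -> 9 lines: pjtq zjbiu lae ujuw zjodj peh espfx ohgkj bujh
Hunk 4: at line 2 remove [lae,ujuw,zjodj] add [mkxk] -> 7 lines: pjtq zjbiu mkxk peh espfx ohgkj bujh
Final line count: 7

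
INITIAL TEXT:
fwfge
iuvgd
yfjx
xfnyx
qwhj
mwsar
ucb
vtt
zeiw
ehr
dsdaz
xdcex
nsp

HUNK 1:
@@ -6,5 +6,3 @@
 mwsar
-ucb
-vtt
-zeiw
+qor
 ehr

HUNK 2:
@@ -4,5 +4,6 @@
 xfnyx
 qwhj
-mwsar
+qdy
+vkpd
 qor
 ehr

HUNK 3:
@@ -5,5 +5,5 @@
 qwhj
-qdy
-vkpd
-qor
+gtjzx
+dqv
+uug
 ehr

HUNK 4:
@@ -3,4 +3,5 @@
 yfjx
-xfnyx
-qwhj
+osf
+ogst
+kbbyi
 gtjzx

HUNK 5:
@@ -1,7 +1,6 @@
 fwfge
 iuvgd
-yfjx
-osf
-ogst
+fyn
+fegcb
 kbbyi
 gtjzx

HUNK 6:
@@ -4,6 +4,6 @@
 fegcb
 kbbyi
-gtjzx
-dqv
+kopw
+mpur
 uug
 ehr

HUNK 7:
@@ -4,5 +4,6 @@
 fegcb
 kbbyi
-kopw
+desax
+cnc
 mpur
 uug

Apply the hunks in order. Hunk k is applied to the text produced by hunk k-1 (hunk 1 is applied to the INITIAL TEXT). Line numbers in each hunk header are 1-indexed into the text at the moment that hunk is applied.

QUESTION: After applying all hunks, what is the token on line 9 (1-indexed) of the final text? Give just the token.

Hunk 1: at line 6 remove [ucb,vtt,zeiw] add [qor] -> 11 lines: fwfge iuvgd yfjx xfnyx qwhj mwsar qor ehr dsdaz xdcex nsp
Hunk 2: at line 4 remove [mwsar] add [qdy,vkpd] -> 12 lines: fwfge iuvgd yfjx xfnyx qwhj qdy vkpd qor ehr dsdaz xdcex nsp
Hunk 3: at line 5 remove [qdy,vkpd,qor] add [gtjzx,dqv,uug] -> 12 lines: fwfge iuvgd yfjx xfnyx qwhj gtjzx dqv uug ehr dsdaz xdcex nsp
Hunk 4: at line 3 remove [xfnyx,qwhj] add [osf,ogst,kbbyi] -> 13 lines: fwfge iuvgd yfjx osf ogst kbbyi gtjzx dqv uug ehr dsdaz xdcex nsp
Hunk 5: at line 1 remove [yfjx,osf,ogst] add [fyn,fegcb] -> 12 lines: fwfge iuvgd fyn fegcb kbbyi gtjzx dqv uug ehr dsdaz xdcex nsp
Hunk 6: at line 4 remove [gtjzx,dqv] add [kopw,mpur] -> 12 lines: fwfge iuvgd fyn fegcb kbbyi kopw mpur uug ehr dsdaz xdcex nsp
Hunk 7: at line 4 remove [kopw] add [desax,cnc] -> 13 lines: fwfge iuvgd fyn fegcb kbbyi desax cnc mpur uug ehr dsdaz xdcex nsp
Final line 9: uug

Answer: uug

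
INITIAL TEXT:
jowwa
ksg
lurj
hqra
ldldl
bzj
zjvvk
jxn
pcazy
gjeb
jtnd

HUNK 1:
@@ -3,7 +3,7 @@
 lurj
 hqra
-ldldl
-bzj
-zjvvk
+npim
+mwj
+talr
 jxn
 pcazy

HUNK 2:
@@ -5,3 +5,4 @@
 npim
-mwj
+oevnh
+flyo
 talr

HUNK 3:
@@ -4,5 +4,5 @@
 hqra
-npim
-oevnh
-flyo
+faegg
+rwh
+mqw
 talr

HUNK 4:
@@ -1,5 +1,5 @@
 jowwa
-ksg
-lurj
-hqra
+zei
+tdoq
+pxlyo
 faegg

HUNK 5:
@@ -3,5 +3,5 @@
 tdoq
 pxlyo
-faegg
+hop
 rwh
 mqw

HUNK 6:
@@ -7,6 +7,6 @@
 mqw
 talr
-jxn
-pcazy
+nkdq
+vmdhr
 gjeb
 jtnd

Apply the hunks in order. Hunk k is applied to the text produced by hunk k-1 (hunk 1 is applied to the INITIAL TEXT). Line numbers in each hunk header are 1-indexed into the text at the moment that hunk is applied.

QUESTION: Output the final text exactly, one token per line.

Answer: jowwa
zei
tdoq
pxlyo
hop
rwh
mqw
talr
nkdq
vmdhr
gjeb
jtnd

Derivation:
Hunk 1: at line 3 remove [ldldl,bzj,zjvvk] add [npim,mwj,talr] -> 11 lines: jowwa ksg lurj hqra npim mwj talr jxn pcazy gjeb jtnd
Hunk 2: at line 5 remove [mwj] add [oevnh,flyo] -> 12 lines: jowwa ksg lurj hqra npim oevnh flyo talr jxn pcazy gjeb jtnd
Hunk 3: at line 4 remove [npim,oevnh,flyo] add [faegg,rwh,mqw] -> 12 lines: jowwa ksg lurj hqra faegg rwh mqw talr jxn pcazy gjeb jtnd
Hunk 4: at line 1 remove [ksg,lurj,hqra] add [zei,tdoq,pxlyo] -> 12 lines: jowwa zei tdoq pxlyo faegg rwh mqw talr jxn pcazy gjeb jtnd
Hunk 5: at line 3 remove [faegg] add [hop] -> 12 lines: jowwa zei tdoq pxlyo hop rwh mqw talr jxn pcazy gjeb jtnd
Hunk 6: at line 7 remove [jxn,pcazy] add [nkdq,vmdhr] -> 12 lines: jowwa zei tdoq pxlyo hop rwh mqw talr nkdq vmdhr gjeb jtnd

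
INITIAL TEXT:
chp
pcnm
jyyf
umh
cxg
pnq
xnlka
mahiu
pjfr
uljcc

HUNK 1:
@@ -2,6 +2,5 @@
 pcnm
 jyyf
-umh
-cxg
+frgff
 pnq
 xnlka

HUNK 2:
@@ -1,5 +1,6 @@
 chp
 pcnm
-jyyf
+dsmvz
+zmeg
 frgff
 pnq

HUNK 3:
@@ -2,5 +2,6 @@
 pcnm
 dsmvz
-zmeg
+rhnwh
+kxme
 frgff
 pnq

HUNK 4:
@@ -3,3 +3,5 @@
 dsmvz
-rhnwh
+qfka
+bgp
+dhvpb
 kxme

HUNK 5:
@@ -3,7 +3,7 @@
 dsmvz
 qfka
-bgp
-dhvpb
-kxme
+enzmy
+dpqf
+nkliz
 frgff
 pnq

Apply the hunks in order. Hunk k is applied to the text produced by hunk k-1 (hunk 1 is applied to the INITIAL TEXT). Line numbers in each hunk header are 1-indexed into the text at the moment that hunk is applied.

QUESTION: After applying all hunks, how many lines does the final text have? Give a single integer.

Answer: 13

Derivation:
Hunk 1: at line 2 remove [umh,cxg] add [frgff] -> 9 lines: chp pcnm jyyf frgff pnq xnlka mahiu pjfr uljcc
Hunk 2: at line 1 remove [jyyf] add [dsmvz,zmeg] -> 10 lines: chp pcnm dsmvz zmeg frgff pnq xnlka mahiu pjfr uljcc
Hunk 3: at line 2 remove [zmeg] add [rhnwh,kxme] -> 11 lines: chp pcnm dsmvz rhnwh kxme frgff pnq xnlka mahiu pjfr uljcc
Hunk 4: at line 3 remove [rhnwh] add [qfka,bgp,dhvpb] -> 13 lines: chp pcnm dsmvz qfka bgp dhvpb kxme frgff pnq xnlka mahiu pjfr uljcc
Hunk 5: at line 3 remove [bgp,dhvpb,kxme] add [enzmy,dpqf,nkliz] -> 13 lines: chp pcnm dsmvz qfka enzmy dpqf nkliz frgff pnq xnlka mahiu pjfr uljcc
Final line count: 13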